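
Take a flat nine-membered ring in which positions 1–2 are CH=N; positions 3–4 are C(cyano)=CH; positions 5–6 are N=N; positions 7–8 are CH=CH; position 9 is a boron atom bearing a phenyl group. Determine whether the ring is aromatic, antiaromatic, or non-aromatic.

Antiaromatic

Check conjugation: every atom in a ring double bond is sp² and brings one electron to the p orbital; each sp² =N– keeps its lone pair in-plane and puts one electron into the π system; the boron has an empty p orbital — every position has a p orbital, so the cyclic π system is continuous.
Tallying contributions gives 4 × 2 = 8 from the double-bond units + 0 from the B(phenyl) atom = 8.
A 4n π count (8, n = 2) in a planar conjugated ring means antiaromatic.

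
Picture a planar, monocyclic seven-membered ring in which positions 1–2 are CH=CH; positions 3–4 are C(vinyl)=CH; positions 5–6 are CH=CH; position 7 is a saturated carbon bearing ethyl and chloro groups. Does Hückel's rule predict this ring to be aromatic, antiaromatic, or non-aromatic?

Non-aromatic

The C(ethyl)(chloro) carbon is saturated: that saturated carbon is sp³ and has no p orbital in the ring π system. Conjugation is not continuous around the ring.
A ring that is not fully conjugated cannot be aromatic or antiaromatic regardless of its π-electron count.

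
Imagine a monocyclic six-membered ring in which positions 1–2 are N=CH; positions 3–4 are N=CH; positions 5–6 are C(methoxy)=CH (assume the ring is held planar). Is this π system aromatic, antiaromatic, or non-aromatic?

Aromatic

All ring atoms are sp² and supply a p orbital to the ring (the double-bond atoms are sp², each contributing one p electron; the doubly-bonded nitrogens are pyridine-type — their lone pairs lie in the ring plane, leaving one electron in the p orbital); the conjugation is uninterrupted.
Tallying contributions gives 3 × 2 = 6 from the 3 double-bond units.
Since 6 = 4·1 + 2, the ring meets the 4n+2 criterion.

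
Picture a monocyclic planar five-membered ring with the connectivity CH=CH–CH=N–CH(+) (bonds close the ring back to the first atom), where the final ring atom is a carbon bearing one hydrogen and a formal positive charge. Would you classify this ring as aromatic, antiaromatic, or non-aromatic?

Antiaromatic

The p orbitals form a continuous loop: the double-bond atoms are sp², each contributing one p electron; each =N– nitrogen is pyridine-type (lone pair in the sp² plane, one electron in the p orbital); the carbocation has an empty p orbital. The ring is fully conjugated.
Tallying contributions gives 2 × 2 = 4 from the double-bond units + 0 from the CH(+) atom = 4.
4 = 4(1); a planar, fully conjugated 4n system is antiaromatic.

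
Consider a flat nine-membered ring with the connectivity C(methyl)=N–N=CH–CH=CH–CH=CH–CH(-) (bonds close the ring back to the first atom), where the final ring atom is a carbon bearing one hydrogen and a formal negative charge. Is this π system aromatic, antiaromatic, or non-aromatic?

Every ring atom contributes a p orbital perpendicular to the ring (the double-bond atoms are sp², each contributing one p electron; each sp² =N– keeps its lone pair in-plane and puts one electron into the π system; the carbanion's lone pair occupies the p orbital), so the π system is cyclic and fully conjugated.
Adding the contributions, 4 × 2 = 8 from the double-bond units + 2 from the CH(-) atom = 10.
With 10 π electrons (n = 2), the Hückel 4n+2 condition holds.

Aromatic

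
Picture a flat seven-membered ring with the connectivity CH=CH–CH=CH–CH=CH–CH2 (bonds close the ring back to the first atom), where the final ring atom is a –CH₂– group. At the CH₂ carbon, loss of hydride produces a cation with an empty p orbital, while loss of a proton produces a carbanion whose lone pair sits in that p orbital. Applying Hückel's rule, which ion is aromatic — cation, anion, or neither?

Both ions have a continuous loop of p orbitals — each ring atom is sp².
Cation: 3 × 2 + 0 = 6 π electrons → 4(1)+2, aromatic.
Anion: 3 × 2 + 2 = 8 π electrons → 4(2), antiaromatic.

The cation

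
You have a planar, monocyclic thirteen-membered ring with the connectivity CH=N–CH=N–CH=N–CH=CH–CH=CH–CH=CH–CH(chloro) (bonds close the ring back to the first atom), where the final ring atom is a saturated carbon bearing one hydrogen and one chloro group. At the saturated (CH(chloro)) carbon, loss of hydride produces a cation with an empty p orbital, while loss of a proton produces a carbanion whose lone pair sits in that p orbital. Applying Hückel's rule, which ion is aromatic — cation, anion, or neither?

In both ions every ring atom is sp² and contributes a p orbital, so both rings are fully conjugated.
Cation: 6 × 2 + 0 = 12 π electrons → 4(3), antiaromatic.
Anion: 6 × 2 + 2 = 14 π electrons → 4(3)+2, aromatic.

The anion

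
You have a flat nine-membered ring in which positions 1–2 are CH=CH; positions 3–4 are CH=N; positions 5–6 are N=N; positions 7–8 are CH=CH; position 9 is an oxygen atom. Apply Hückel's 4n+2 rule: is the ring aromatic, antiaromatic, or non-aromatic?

All ring atoms are sp² and supply a p orbital to the ring (the double-bond atoms are sp², each contributing one p electron; each sp² =N– keeps its lone pair in-plane and puts one electron into the π system; the oxygen donates one lone pair from its p orbital); the conjugation is uninterrupted.
Adding the contributions, 4 × 2 = 8 from the double-bond units + 2 from the O atom = 10.
Since 10 = 4·2 + 2, the ring meets the 4n+2 criterion.

Aromatic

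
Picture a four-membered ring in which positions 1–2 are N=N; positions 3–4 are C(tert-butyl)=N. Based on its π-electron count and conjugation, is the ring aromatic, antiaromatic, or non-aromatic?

Check conjugation: each doubly-bonded ring atom is sp² with one p-orbital electron; each sp² =N– keeps its lone pair in-plane and puts one electron into the π system — every position has a p orbital, so the cyclic π system is continuous.
π-electron count: 2 × 2 = 4 from the 2 double-bond units.
4 is a 4n count (n = 1), so the planar conjugated ring is antiaromatic.

Antiaromatic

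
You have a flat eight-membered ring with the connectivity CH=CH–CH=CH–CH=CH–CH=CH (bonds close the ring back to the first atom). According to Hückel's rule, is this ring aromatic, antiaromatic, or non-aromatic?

Antiaromatic

Check conjugation: each doubly-bonded ring atom is sp² with one p-orbital electron — every position has a p orbital, so the cyclic π system is continuous.
π-electron count: 4 × 2 = 8 from the 4 double-bond units.
With 8 = 4·2 π electrons, Hückel's rule classifies the planar ring as antiaromatic.
(The species described is cyclooctatetraene.)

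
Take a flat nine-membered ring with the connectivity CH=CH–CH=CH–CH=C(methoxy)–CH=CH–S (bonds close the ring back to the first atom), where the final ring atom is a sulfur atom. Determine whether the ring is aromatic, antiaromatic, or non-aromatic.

Aromatic

Check conjugation: the double-bond atoms are sp², each contributing one p electron; the sulfur donates one lone pair from its p orbital — every position has a p orbital, so the cyclic π system is continuous.
Tallying contributions gives 4 × 2 = 8 from the double-bond units + 2 from the S atom = 10.
That gives a 4n+2 count (10, n = 2).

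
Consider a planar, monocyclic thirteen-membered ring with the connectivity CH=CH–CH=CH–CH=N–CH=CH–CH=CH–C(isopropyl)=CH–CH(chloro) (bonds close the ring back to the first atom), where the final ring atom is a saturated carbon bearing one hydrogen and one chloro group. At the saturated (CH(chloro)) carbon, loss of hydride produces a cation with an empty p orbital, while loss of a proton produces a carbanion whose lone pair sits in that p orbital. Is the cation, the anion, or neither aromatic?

Once that carbon is sp², every ring atom has a p orbital and both ions are fully conjugated.
Cation: 6 × 2 + 0 = 12 π electrons → 4(3), antiaromatic.
Anion: 6 × 2 + 2 = 14 π electrons → 4(3)+2, aromatic.

The anion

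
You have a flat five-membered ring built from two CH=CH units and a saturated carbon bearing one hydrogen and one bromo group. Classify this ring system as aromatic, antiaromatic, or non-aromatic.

Because that saturated carbon is sp³ and has no p orbital in the ring π system at the CH(bromo) position, the π system cannot extend all the way around the ring.
Broken conjugation rules out both aromaticity and antiaromaticity.

Non-aromatic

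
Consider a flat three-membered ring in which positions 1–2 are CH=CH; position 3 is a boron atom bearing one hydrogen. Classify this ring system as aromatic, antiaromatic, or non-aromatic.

Aromatic

The p orbitals form a continuous loop: the double-bond atoms are sp², each contributing one p electron; the boron has an empty p orbital. The ring is fully conjugated.
Tallying contributions gives 1 × 2 = 2 from the double-bond unit + 0 from the BH atom = 2.
Since 2 = 4·0 + 2, the ring meets the 4n+2 criterion.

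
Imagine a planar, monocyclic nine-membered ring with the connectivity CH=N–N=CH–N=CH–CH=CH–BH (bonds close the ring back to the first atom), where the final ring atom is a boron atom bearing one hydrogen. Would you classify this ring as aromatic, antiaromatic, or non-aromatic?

Check conjugation: every atom in a ring double bond is sp² and brings one electron to the p orbital; each sp² =N– keeps its lone pair in-plane and puts one electron into the π system; the boron has an empty p orbital — every position has a p orbital, so the cyclic π system is continuous.
π-electron count: 4 × 2 = 8 from the double-bond units + 0 from the BH atom = 8.
A 4n π count (8, n = 2) in a planar conjugated ring means antiaromatic.

Antiaromatic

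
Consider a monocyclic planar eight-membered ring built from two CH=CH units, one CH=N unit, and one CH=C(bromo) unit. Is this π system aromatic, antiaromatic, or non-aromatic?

Antiaromatic

Every ring atom contributes a p orbital perpendicular to the ring (the double-bond atoms are sp², each contributing one p electron; each sp² =N– keeps its lone pair in-plane and puts one electron into the π system), so the π system is cyclic and fully conjugated.
π-electron count: 4 × 2 = 8 from the 4 double-bond units.
8 is a 4n count (n = 2), so the planar conjugated ring is antiaromatic.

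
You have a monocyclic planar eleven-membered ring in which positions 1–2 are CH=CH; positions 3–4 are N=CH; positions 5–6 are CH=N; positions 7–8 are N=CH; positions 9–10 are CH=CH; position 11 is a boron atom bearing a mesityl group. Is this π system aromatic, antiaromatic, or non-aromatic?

Aromatic

Check conjugation: the double-bond atoms are sp², each contributing one p electron; the doubly-bonded nitrogens are pyridine-type — their lone pairs lie in the ring plane, leaving one electron in the p orbital; the boron has an empty p orbital — every position has a p orbital, so the cyclic π system is continuous.
π-electron count: 5 × 2 = 10 from the double-bond units + 0 from the B(mesityl) atom = 10.
That gives a 4n+2 count (10, n = 2).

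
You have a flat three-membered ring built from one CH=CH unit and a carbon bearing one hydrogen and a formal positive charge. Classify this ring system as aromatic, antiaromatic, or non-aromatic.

Check conjugation: every atom in a ring double bond is sp² and brings one electron to the p orbital; the carbocation has an empty p orbital — every position has a p orbital, so the cyclic π system is continuous.
Counting π electrons: 1 × 2 = 2 from the double-bond unit + 0 from the CH(+) atom = 2.
Since 2 = 4·0 + 2, the ring meets the 4n+2 criterion.
(This ring is the cyclopropenyl cation.)

Aromatic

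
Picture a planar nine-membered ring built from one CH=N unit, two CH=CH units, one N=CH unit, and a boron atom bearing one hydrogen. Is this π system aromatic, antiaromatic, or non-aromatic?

The p orbitals form a continuous loop: each doubly-bonded ring atom is sp² with one p-orbital electron; each =N– nitrogen is pyridine-type (lone pair in the sp² plane, one electron in the p orbital); the boron has an empty p orbital. The ring is fully conjugated.
Tallying contributions gives 4 × 2 = 8 from the double-bond units + 0 from the BH atom = 8.
8 is a 4n count (n = 2), so the planar conjugated ring is antiaromatic.

Antiaromatic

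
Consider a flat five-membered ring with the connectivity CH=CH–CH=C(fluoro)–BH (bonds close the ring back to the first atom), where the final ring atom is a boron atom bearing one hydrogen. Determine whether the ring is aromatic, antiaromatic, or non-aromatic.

Every ring atom contributes a p orbital perpendicular to the ring (every atom in a ring double bond is sp² and brings one electron to the p orbital; the boron has an empty p orbital), so the π system is cyclic and fully conjugated.
Tallying contributions gives 2 × 2 = 4 from the double-bond units + 0 from the BH atom = 4.
A 4n π count (4, n = 1) in a planar conjugated ring means antiaromatic.

Antiaromatic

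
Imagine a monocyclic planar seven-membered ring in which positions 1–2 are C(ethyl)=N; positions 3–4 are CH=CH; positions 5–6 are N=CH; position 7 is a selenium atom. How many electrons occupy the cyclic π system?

8

All ring atoms are sp² and supply a p orbital to the ring (every atom in a ring double bond is sp² and brings one electron to the p orbital; the doubly-bonded nitrogens are pyridine-type — their lone pairs lie in the ring plane, leaving one electron in the p orbital; the selenium donates one lone pair from its p orbital); the conjugation is uninterrupted.
Adding the contributions, 3 × 2 = 6 from the double-bond units + 2 from the Se atom = 8.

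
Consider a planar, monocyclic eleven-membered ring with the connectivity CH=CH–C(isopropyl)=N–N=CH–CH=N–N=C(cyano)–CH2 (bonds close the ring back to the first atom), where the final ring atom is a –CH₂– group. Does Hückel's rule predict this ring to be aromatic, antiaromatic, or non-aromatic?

Non-aromatic

The CH2 position has four σ bonds — the tetrahedral CH₂ carbon is sp³ and has no p orbital in the ring π system — so the cyclic conjugation is interrupted.
A ring that is not fully conjugated cannot be aromatic or antiaromatic regardless of its π-electron count.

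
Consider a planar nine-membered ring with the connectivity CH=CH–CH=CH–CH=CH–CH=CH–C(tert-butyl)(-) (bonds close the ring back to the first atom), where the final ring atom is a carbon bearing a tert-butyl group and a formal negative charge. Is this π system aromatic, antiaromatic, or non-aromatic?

Check conjugation: each doubly-bonded ring atom is sp² with one p-orbital electron; the carbanion's lone pair occupies the p orbital — every position has a p orbital, so the cyclic π system is continuous.
Counting π electrons: 4 × 2 = 8 from the double-bond units + 2 from the C(tert-butyl)(-) atom = 10.
That gives a 4n+2 count (10, n = 2).

Aromatic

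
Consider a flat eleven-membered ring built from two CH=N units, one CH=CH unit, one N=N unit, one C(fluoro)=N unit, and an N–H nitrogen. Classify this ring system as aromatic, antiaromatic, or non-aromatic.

Antiaromatic

Every ring atom contributes a p orbital perpendicular to the ring (every atom in a ring double bond is sp² and brings one electron to the p orbital; the doubly-bonded nitrogens are pyridine-type — their lone pairs lie in the ring plane, leaving one electron in the p orbital; the pyrrole-type nitrogen donates its lone pair from the p orbital), so the π system is cyclic and fully conjugated.
Counting π electrons: 5 × 2 = 10 from the double-bond units + 2 from the NH atom = 12.
12 is a 4n count (n = 3), so the planar conjugated ring is antiaromatic.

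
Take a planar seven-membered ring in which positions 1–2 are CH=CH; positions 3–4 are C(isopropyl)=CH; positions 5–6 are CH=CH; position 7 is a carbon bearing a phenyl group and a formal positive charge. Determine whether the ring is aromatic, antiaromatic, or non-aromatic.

Aromatic

Check conjugation: each doubly-bonded ring atom is sp² with one p-orbital electron; the carbocation has an empty p orbital — every position has a p orbital, so the cyclic π system is continuous.
Counting π electrons: 3 × 2 = 6 from the double-bond units + 0 from the C(phenyl)(+) atom = 6.
6 = 4(1) + 2, which satisfies Hückel's 4n+2 rule.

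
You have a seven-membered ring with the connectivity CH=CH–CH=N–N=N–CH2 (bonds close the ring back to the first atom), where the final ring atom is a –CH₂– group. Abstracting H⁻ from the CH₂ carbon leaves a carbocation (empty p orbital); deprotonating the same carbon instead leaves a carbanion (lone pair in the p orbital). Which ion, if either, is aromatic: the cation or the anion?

The cation

In both ions every ring atom is sp² and contributes a p orbital, so both rings are fully conjugated.
Cation: 3 × 2 + 0 = 6 π electrons → 4(1)+2, aromatic.
Anion: 3 × 2 + 2 = 8 π electrons → 4(2), antiaromatic.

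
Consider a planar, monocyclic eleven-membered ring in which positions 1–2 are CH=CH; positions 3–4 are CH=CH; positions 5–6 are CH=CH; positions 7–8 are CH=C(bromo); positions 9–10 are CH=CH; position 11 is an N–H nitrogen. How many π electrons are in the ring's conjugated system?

12

Every ring atom contributes a p orbital perpendicular to the ring (every atom in a ring double bond is sp² and brings one electron to the p orbital; the pyrrole-type nitrogen donates its lone pair from the p orbital), so the π system is cyclic and fully conjugated.
π-electron count: 5 × 2 = 10 from the double-bond units + 2 from the NH atom = 12.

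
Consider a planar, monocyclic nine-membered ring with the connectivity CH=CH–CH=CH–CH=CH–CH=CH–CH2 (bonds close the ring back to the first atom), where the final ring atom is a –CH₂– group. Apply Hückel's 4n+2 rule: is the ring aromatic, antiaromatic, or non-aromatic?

Because the tetrahedral CH₂ carbon is sp³ and has no p orbital in the ring π system at the CH2 position, the π system cannot extend all the way around the ring.
Hückel's rule only applies to fully conjugated rings, so this one is simply non-aromatic.

Non-aromatic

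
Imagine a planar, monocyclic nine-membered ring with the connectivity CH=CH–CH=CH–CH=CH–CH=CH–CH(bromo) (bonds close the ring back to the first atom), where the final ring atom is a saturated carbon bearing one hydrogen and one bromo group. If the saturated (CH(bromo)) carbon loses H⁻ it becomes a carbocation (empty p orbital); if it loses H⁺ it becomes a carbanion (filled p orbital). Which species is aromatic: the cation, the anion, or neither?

The anion

In either ion the ring is fully conjugated: every atom, including the new sp² carbon, supplies a p orbital.
Cation: 4 × 2 + 0 = 8 π electrons → 4(2), antiaromatic.
Anion: 4 × 2 + 2 = 10 π electrons → 4(2)+2, aromatic.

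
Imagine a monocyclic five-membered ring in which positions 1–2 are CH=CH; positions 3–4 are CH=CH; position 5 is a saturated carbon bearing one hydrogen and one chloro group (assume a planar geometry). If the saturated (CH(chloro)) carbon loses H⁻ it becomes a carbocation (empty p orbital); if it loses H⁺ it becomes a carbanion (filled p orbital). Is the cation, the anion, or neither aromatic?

The anion

In either ion the ring is fully conjugated: every atom, including the new sp² carbon, supplies a p orbital.
Cation: 2 × 2 + 0 = 4 π electrons → 4(1), antiaromatic.
Anion: 2 × 2 + 2 = 6 π electrons → 4(1)+2, aromatic.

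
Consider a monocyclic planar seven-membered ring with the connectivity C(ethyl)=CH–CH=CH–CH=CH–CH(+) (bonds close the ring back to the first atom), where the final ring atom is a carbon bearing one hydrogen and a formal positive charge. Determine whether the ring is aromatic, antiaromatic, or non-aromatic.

The p orbitals form a continuous loop: each doubly-bonded ring atom is sp² with one p-orbital electron; the carbocation has an empty p orbital. The ring is fully conjugated.
π-electron count: 3 × 2 = 6 from the double-bond units + 0 from the CH(+) atom = 6.
6 = 4(1) + 2, which satisfies Hückel's 4n+2 rule.

Aromatic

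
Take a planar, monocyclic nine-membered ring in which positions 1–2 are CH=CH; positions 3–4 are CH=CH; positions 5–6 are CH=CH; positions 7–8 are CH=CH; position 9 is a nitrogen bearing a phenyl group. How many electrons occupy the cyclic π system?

10

Every ring atom contributes a p orbital perpendicular to the ring (each doubly-bonded ring atom is sp² with one p-orbital electron; the pyrrole-type nitrogen donates its lone pair from the p orbital), so the π system is cyclic and fully conjugated.
Counting π electrons: 4 × 2 = 8 from the double-bond units + 2 from the N(phenyl) atom = 10.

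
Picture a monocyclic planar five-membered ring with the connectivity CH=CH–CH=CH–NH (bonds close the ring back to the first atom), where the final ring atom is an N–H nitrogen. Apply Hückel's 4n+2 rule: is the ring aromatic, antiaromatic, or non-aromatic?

Every ring atom contributes a p orbital perpendicular to the ring (the double-bond atoms are sp², each contributing one p electron; the pyrrole-type nitrogen donates its lone pair from the p orbital), so the π system is cyclic and fully conjugated.
π-electron count: 2 × 2 = 4 from the double-bond units + 2 from the NH atom = 6.
6 = 4(1) + 2, which satisfies Hückel's 4n+2 rule.
(The species described is pyrrole.)

Aromatic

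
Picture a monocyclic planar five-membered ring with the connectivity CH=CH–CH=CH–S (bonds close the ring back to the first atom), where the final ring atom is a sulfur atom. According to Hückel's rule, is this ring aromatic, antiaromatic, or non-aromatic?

All ring atoms are sp² and supply a p orbital to the ring (every atom in a ring double bond is sp² and brings one electron to the p orbital; the sulfur donates one lone pair from its p orbital); the conjugation is uninterrupted.
Counting π electrons: 2 × 2 = 4 from the double-bond units + 2 from the S atom = 6.
That gives a 4n+2 count (6, n = 1).
(This ring is thiophene.)

Aromatic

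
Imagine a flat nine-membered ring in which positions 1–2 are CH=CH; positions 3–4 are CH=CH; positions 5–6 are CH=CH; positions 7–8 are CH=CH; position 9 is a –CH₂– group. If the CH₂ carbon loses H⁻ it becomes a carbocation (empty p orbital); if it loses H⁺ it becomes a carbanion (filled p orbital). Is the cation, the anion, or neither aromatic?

Once that carbon is sp², every ring atom has a p orbital and both ions are fully conjugated.
Cation: 4 × 2 + 0 = 8 π electrons → 4(2), antiaromatic.
Anion: 4 × 2 + 2 = 10 π electrons → 4(2)+2, aromatic.

The anion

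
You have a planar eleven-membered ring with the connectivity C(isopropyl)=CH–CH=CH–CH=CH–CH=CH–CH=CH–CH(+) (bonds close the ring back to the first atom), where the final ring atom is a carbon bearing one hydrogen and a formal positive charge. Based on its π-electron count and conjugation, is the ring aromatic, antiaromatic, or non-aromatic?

Aromatic

All ring atoms are sp² and supply a p orbital to the ring (the double-bond atoms are sp², each contributing one p electron; the carbocation has an empty p orbital); the conjugation is uninterrupted.
Adding the contributions, 5 × 2 = 10 from the double-bond units + 0 from the CH(+) atom = 10.
That gives a 4n+2 count (10, n = 2).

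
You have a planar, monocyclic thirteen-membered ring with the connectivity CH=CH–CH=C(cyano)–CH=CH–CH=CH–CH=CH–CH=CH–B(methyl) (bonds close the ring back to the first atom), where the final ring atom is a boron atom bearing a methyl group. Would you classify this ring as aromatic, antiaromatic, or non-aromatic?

Antiaromatic

All ring atoms are sp² and supply a p orbital to the ring (the double-bond atoms are sp², each contributing one p electron; the boron has an empty p orbital); the conjugation is uninterrupted.
Adding the contributions, 6 × 2 = 12 from the double-bond units + 0 from the B(methyl) atom = 12.
12 = 4(3); a planar, fully conjugated 4n system is antiaromatic.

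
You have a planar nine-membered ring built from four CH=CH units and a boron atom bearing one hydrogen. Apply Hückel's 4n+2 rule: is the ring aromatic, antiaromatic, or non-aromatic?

The p orbitals form a continuous loop: each doubly-bonded ring atom is sp² with one p-orbital electron; the boron has an empty p orbital. The ring is fully conjugated.
Tallying contributions gives 4 × 2 = 8 from the double-bond units + 0 from the BH atom = 8.
8 is a 4n count (n = 2), so the planar conjugated ring is antiaromatic.

Antiaromatic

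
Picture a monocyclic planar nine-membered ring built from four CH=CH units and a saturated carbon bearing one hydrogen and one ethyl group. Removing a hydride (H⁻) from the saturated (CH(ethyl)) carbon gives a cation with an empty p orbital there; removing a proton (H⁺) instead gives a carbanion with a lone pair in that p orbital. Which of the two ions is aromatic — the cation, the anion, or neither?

Both ions have a continuous loop of p orbitals — each ring atom is sp².
Cation: 4 × 2 + 0 = 8 π electrons → 4(2), antiaromatic.
Anion: 4 × 2 + 2 = 10 π electrons → 4(2)+2, aromatic.

The anion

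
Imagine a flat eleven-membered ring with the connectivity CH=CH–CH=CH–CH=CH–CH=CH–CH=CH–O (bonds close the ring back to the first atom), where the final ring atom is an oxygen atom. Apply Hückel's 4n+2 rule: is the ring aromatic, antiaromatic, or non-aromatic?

Antiaromatic

Check conjugation: the double-bond atoms are sp², each contributing one p electron; the oxygen donates one lone pair from its p orbital — every position has a p orbital, so the cyclic π system is continuous.
π-electron count: 5 × 2 = 10 from the double-bond units + 2 from the O atom = 12.
With 12 = 4·3 π electrons, Hückel's rule classifies the planar ring as antiaromatic.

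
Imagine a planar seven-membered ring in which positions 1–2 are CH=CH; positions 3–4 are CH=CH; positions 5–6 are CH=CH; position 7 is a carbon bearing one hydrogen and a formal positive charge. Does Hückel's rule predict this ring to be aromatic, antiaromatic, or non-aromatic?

Aromatic

Every ring atom contributes a p orbital perpendicular to the ring (each doubly-bonded ring atom is sp² with one p-orbital electron; the carbocation has an empty p orbital), so the π system is cyclic and fully conjugated.
Tallying contributions gives 3 × 2 = 6 from the double-bond units + 0 from the CH(+) atom = 6.
6 = 4(1) + 2, which satisfies Hückel's 4n+2 rule.
(This ring is the tropylium cation.)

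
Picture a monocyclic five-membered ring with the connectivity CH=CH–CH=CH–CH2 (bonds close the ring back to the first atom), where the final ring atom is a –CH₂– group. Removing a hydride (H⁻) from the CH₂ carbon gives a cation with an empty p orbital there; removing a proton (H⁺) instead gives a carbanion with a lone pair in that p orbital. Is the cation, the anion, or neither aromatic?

Once that carbon is sp², every ring atom has a p orbital and both ions are fully conjugated.
Cation: 2 × 2 + 0 = 4 π electrons → 4(1), antiaromatic.
Anion: 2 × 2 + 2 = 6 π electrons → 4(1)+2, aromatic.

The anion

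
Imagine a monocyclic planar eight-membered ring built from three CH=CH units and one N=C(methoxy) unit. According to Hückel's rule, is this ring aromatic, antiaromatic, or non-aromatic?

Every ring atom contributes a p orbital perpendicular to the ring (every atom in a ring double bond is sp² and brings one electron to the p orbital; each sp² =N– keeps its lone pair in-plane and puts one electron into the π system), so the π system is cyclic and fully conjugated.
π-electron count: 4 × 2 = 8 from the 4 double-bond units.
A 4n π count (8, n = 2) in a planar conjugated ring means antiaromatic.

Antiaromatic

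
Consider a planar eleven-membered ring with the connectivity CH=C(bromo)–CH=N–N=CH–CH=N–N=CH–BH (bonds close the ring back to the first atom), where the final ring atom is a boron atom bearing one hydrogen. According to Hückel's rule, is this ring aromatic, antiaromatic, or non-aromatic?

The p orbitals form a continuous loop: every atom in a ring double bond is sp² and brings one electron to the p orbital; the doubly-bonded nitrogens are pyridine-type — their lone pairs lie in the ring plane, leaving one electron in the p orbital; the boron has an empty p orbital. The ring is fully conjugated.
Tallying contributions gives 5 × 2 = 10 from the double-bond units + 0 from the BH atom = 10.
Since 10 = 4·2 + 2, the ring meets the 4n+2 criterion.

Aromatic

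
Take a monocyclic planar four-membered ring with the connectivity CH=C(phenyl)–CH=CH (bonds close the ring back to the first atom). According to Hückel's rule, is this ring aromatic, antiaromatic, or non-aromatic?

Every ring atom contributes a p orbital perpendicular to the ring (each doubly-bonded ring atom is sp² with one p-orbital electron), so the π system is cyclic and fully conjugated.
Counting π electrons: 2 × 2 = 4 from the 2 double-bond units.
4 = 4(1); a planar, fully conjugated 4n system is antiaromatic.

Antiaromatic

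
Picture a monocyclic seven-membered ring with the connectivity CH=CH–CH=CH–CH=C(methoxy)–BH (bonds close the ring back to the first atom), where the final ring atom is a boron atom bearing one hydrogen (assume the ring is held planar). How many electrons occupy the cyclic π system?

The p orbitals form a continuous loop: the double-bond atoms are sp², each contributing one p electron; the boron has an empty p orbital. The ring is fully conjugated.
Tallying contributions gives 3 × 2 = 6 from the double-bond units + 0 from the BH atom = 6.

6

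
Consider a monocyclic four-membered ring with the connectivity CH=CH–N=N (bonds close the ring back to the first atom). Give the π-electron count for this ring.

4

All ring atoms are sp² and supply a p orbital to the ring (each doubly-bonded ring atom is sp² with one p-orbital electron; each sp² =N– keeps its lone pair in-plane and puts one electron into the π system); the conjugation is uninterrupted.
Adding the contributions, 2 × 2 = 4 from the 2 double-bond units.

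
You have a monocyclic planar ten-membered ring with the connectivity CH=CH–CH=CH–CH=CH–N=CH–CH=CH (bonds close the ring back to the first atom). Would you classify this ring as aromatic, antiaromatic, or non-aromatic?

Aromatic

Every ring atom contributes a p orbital perpendicular to the ring (every atom in a ring double bond is sp² and brings one electron to the p orbital; each =N– nitrogen is pyridine-type (lone pair in the sp² plane, one electron in the p orbital)), so the π system is cyclic and fully conjugated.
Counting π electrons: 5 × 2 = 10 from the 5 double-bond units.
With 10 π electrons (n = 2), the Hückel 4n+2 condition holds.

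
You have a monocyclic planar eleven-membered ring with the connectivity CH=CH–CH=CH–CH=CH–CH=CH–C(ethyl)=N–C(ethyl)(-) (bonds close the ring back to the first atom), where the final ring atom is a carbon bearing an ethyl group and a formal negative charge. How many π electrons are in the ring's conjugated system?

The p orbitals form a continuous loop: each doubly-bonded ring atom is sp² with one p-orbital electron; each sp² =N– keeps its lone pair in-plane and puts one electron into the π system; the carbanion's lone pair occupies the p orbital. The ring is fully conjugated.
π-electron count: 5 × 2 = 10 from the double-bond units + 2 from the C(ethyl)(-) atom = 12.

12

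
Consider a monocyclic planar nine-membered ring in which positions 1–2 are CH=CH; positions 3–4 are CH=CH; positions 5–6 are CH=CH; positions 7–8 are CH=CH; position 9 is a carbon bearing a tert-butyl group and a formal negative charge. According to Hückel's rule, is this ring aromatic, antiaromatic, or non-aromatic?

Aromatic

The p orbitals form a continuous loop: every atom in a ring double bond is sp² and brings one electron to the p orbital; the carbanion's lone pair occupies the p orbital. The ring is fully conjugated.
Adding the contributions, 4 × 2 = 8 from the double-bond units + 2 from the C(tert-butyl)(-) atom = 10.
That gives a 4n+2 count (10, n = 2).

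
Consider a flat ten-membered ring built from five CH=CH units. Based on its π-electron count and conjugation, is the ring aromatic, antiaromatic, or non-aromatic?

Aromatic

Check conjugation: each doubly-bonded ring atom is sp² with one p-orbital electron — every position has a p orbital, so the cyclic π system is continuous.
Counting π electrons: 5 × 2 = 10 from the 5 double-bond units.
With 10 π electrons (n = 2), the Hückel 4n+2 condition holds.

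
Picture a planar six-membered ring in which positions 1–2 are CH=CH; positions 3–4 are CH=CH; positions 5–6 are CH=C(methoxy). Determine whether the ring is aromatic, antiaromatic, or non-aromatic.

Aromatic

All ring atoms are sp² and supply a p orbital to the ring (every atom in a ring double bond is sp² and brings one electron to the p orbital); the conjugation is uninterrupted.
Adding the contributions, 3 × 2 = 6 from the 3 double-bond units.
6 = 4(1) + 2, which satisfies Hückel's 4n+2 rule.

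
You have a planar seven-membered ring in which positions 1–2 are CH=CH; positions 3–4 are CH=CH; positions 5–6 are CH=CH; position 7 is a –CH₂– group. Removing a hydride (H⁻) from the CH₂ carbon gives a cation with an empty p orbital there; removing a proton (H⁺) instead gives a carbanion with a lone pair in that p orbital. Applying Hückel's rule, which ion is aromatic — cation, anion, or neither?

Once that carbon is sp², every ring atom has a p orbital and both ions are fully conjugated.
Cation: 3 × 2 + 0 = 6 π electrons → 4(1)+2, aromatic.
Anion: 3 × 2 + 2 = 8 π electrons → 4(2), antiaromatic.

The cation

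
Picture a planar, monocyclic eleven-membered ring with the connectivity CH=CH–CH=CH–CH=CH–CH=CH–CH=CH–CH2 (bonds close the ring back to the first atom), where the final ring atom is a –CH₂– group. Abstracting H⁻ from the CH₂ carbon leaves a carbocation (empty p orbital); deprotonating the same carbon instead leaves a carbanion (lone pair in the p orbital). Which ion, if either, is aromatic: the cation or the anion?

Both ions have a continuous loop of p orbitals — each ring atom is sp².
Cation: 5 × 2 + 0 = 10 π electrons → 4(2)+2, aromatic.
Anion: 5 × 2 + 2 = 12 π electrons → 4(3), antiaromatic.

The cation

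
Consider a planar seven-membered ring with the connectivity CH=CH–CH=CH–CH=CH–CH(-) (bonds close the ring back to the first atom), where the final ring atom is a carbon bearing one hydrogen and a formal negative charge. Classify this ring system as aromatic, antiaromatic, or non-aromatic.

Antiaromatic

The p orbitals form a continuous loop: each doubly-bonded ring atom is sp² with one p-orbital electron; the carbanion's lone pair occupies the p orbital. The ring is fully conjugated.
Adding the contributions, 3 × 2 = 6 from the double-bond units + 2 from the CH(-) atom = 8.
8 = 4(2); a planar, fully conjugated 4n system is antiaromatic.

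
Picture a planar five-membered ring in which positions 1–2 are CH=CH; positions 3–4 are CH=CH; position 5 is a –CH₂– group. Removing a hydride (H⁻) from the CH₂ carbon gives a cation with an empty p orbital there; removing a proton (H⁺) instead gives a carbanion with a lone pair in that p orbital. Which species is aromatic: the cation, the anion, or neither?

The anion

Both ions have a continuous loop of p orbitals — each ring atom is sp².
Cation: 2 × 2 + 0 = 4 π electrons → 4(1), antiaromatic.
Anion: 2 × 2 + 2 = 6 π electrons → 4(1)+2, aromatic.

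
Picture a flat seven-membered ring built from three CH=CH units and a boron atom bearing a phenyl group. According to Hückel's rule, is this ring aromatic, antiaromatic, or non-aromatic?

Check conjugation: every atom in a ring double bond is sp² and brings one electron to the p orbital; the boron has an empty p orbital — every position has a p orbital, so the cyclic π system is continuous.
π-electron count: 3 × 2 = 6 from the double-bond units + 0 from the B(phenyl) atom = 6.
6 = 4(1) + 2, which satisfies Hückel's 4n+2 rule.

Aromatic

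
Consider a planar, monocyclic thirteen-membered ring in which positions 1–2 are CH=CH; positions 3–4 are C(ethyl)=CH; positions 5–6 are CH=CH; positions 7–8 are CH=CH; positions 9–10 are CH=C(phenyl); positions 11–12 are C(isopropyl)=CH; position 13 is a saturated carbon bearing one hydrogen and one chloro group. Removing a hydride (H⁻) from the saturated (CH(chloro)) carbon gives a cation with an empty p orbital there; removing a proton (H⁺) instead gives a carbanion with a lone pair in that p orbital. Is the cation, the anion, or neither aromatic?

The anion

In either ion the ring is fully conjugated: every atom, including the new sp² carbon, supplies a p orbital.
Cation: 6 × 2 + 0 = 12 π electrons → 4(3), antiaromatic.
Anion: 6 × 2 + 2 = 14 π electrons → 4(3)+2, aromatic.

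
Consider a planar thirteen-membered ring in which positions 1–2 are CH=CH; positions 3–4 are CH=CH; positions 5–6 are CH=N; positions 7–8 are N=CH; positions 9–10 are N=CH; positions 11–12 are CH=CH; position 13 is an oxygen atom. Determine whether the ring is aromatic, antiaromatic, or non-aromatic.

Aromatic

All ring atoms are sp² and supply a p orbital to the ring (every atom in a ring double bond is sp² and brings one electron to the p orbital; each =N– nitrogen is pyridine-type (lone pair in the sp² plane, one electron in the p orbital); the oxygen donates one lone pair from its p orbital); the conjugation is uninterrupted.
Counting π electrons: 6 × 2 = 12 from the double-bond units + 2 from the O atom = 14.
Since 14 = 4·3 + 2, the ring meets the 4n+2 criterion.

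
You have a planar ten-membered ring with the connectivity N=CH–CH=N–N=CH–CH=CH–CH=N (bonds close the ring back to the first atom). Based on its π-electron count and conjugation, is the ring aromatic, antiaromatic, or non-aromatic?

Aromatic

Every ring atom contributes a p orbital perpendicular to the ring (every atom in a ring double bond is sp² and brings one electron to the p orbital; each =N– nitrogen is pyridine-type (lone pair in the sp² plane, one electron in the p orbital)), so the π system is cyclic and fully conjugated.
Counting π electrons: 5 × 2 = 10 from the 5 double-bond units.
Since 10 = 4·2 + 2, the ring meets the 4n+2 criterion.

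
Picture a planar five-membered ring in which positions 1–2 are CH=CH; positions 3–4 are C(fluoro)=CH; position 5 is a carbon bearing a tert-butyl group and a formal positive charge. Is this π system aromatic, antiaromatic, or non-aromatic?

Antiaromatic

Check conjugation: every atom in a ring double bond is sp² and brings one electron to the p orbital; the carbocation has an empty p orbital — every position has a p orbital, so the cyclic π system is continuous.
Counting π electrons: 2 × 2 = 4 from the double-bond units + 0 from the C(tert-butyl)(+) atom = 4.
With 4 = 4·1 π electrons, Hückel's rule classifies the planar ring as antiaromatic.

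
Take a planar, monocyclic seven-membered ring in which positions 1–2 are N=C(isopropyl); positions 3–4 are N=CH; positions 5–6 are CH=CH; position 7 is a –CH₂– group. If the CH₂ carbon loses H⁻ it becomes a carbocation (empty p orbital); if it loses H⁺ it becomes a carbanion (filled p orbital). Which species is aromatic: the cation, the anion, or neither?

The cation

In either ion the ring is fully conjugated: every atom, including the new sp² carbon, supplies a p orbital.
Cation: 3 × 2 + 0 = 6 π electrons → 4(1)+2, aromatic.
Anion: 3 × 2 + 2 = 8 π electrons → 4(2), antiaromatic.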